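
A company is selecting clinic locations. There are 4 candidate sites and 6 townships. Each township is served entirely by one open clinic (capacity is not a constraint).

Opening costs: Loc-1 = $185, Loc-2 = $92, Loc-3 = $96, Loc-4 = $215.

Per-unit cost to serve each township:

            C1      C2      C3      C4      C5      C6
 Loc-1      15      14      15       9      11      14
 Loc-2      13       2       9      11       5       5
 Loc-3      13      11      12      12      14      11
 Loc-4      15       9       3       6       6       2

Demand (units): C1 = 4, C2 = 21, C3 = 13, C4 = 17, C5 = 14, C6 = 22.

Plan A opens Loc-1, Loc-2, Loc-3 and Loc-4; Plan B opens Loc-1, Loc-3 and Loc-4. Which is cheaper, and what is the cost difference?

Plan A is cheaper by 69.

Plan A: {Loc-1, Loc-2, Loc-3, Loc-4}: C1→Loc-2 13·4=52, C2→Loc-2 2·21=42, C3→Loc-4 3·13=39, C4→Loc-4 6·17=102, C5→Loc-2 5·14=70, C6→Loc-4 2·22=44. Service 349; fixed 588; total 937.
Plan B: {Loc-1, Loc-3, Loc-4}: C1→Loc-3 13·4=52, C2→Loc-4 9·21=189, C3→Loc-4 3·13=39, C4→Loc-4 6·17=102, C5→Loc-4 6·14=84, C6→Loc-4 2·22=44. Service 510; fixed 496; total 1006.
Difference: |937 − 1006| = 69.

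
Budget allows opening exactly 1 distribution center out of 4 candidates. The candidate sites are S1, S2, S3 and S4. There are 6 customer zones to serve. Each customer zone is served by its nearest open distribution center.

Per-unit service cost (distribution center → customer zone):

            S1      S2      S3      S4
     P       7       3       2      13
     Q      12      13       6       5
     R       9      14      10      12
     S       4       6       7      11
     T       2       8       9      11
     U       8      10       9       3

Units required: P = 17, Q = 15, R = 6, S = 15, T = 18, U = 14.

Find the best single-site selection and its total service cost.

With exactly 1 open, each customer zone uses its cheapest among the chosen.
{S1}: P→S1 7·17=119, Q→S1 12·15=180, R→S1 9·6=54, S→S1 4·15=60, T→S1 2·18=36, U→S1 8·14=112. Service cost 561.
{S3}: service cost 577
{S2}: service cost 704
Among all 4 size-1 choices, {S1} is lowest.

Choose S1 only; total service cost 561.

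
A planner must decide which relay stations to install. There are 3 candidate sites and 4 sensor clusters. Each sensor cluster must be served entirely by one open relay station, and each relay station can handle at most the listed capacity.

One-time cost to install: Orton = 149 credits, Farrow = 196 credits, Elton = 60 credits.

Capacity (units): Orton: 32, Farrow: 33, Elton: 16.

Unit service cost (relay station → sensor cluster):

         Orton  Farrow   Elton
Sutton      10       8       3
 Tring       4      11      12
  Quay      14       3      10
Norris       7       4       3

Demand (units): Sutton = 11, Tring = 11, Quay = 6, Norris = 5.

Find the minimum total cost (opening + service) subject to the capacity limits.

Open {Orton, Elton}: Sutton→Elton 3·11=33, Tring→Orton 4·11=44, Quay→Orton 14·6=84, Norris→Elton 3·5=15.
Loads: Orton carries 17/32, Elton carries 16/16. Service 176; fixed 209; total 385.
Next best feasible plan costs 405.

Minimum total cost: 385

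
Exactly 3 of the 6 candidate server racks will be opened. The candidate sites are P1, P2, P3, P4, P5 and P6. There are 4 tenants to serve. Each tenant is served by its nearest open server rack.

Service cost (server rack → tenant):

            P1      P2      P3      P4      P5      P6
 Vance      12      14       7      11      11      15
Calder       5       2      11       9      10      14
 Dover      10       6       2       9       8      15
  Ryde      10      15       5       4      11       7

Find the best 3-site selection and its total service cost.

With exactly 3 open, each tenant uses its cheapest among the chosen.
{P2, P3, P4}: Vance→P3 7, Calder→P2 2, Dover→P3 2, Ryde→P4 4. Service cost 15.
{P1, P2, P3}: service cost 16
{P2, P3, P5}: service cost 16
Among all 20 size-3 choices, {P2, P3, P4} is lowest.

Choose P2, P3 and P4; total service cost 15.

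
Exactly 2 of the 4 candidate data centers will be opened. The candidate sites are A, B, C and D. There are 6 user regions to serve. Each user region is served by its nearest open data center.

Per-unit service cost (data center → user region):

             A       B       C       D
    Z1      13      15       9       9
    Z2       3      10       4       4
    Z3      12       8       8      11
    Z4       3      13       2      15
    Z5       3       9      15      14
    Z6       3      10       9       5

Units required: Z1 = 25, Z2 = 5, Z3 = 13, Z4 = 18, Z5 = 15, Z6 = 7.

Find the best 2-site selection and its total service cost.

Choose A and C; total service cost 446.

With exactly 2 open, each user region uses its cheapest among the chosen.
{A, C}: Z1→C 9·25=225, Z2→A 3·5=15, Z3→C 8·13=104, Z4→C 2·18=36, Z5→A 3·15=45, Z6→A 3·7=21. Service cost 446.
{A, D}: service cost 503
{A, B}: service cost 564
Among all 6 size-2 choices, {A, C} is lowest.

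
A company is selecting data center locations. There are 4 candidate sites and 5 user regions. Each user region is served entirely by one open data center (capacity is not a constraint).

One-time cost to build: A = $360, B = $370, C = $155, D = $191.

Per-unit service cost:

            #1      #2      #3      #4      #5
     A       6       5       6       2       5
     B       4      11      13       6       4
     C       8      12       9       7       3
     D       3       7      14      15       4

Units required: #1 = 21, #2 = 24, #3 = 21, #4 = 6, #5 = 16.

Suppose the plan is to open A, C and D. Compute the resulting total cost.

Each user region is assigned to its cheapest site among the open ones.
{A, C, D}: #1→D 3·21=63, #2→A 5·24=120, #3→A 6·21=126, #4→A 2·6=12, #5→C 3·16=48. Service 369; fixed 706; total 1075.

Total cost: 1075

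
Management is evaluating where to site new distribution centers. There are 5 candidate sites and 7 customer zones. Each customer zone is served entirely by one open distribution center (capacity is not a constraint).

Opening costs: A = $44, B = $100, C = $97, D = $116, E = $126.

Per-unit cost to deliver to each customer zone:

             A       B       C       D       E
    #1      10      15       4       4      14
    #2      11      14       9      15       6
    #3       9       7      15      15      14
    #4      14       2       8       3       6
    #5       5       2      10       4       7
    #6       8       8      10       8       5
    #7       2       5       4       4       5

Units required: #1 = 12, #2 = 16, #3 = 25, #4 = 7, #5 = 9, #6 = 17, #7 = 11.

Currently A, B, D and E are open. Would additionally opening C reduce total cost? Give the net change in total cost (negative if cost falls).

Current service cost with {A, B, D, E}: 458.
Adding C: each customer zone re-picks its cheapest; new service cost 458, saving 0.
Extra fixed cost: 97. Net change = 97 − 0 = 97.
(Totals: 844 → 941.)

No — net change +97 (cost rises by 97).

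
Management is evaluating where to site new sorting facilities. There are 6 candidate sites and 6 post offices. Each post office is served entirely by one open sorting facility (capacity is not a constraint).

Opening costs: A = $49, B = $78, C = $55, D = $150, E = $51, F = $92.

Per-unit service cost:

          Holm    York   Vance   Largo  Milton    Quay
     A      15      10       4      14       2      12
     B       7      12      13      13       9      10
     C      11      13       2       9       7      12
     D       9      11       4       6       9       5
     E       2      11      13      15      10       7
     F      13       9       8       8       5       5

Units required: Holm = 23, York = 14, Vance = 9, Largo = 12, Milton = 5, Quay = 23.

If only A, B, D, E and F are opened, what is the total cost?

Total cost: 825

Each post office is assigned to its cheapest site among the open ones.
{A, B, D, E, F}: Holm→E 2·23=46, York→F 9·14=126, Vance→A 4·9=36, Largo→D 6·12=72, Milton→A 2·5=10, Quay→D 5·23=115. Service 405; fixed 420; total 825.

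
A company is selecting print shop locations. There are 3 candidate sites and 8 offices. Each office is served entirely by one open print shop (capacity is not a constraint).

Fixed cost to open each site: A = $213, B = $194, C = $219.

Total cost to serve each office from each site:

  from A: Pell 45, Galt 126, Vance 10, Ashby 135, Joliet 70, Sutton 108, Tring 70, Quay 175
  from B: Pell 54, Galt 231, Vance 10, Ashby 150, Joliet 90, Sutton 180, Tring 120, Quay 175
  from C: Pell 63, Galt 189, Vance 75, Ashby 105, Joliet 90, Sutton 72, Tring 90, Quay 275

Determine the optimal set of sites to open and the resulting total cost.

Open A only; minimum total cost 952.

For any fixed open set, each office goes to its cheapest open site; total = fixed + service.
{A}: Pell→A 45, Galt→A 126, Vance→A 10, Ashby→A 135, Joliet→A 70, Sutton→A 108, Tring→A 70, Quay→A 175. Service 739; fixed 213; total 952.
{A, C}: Pell→A 45, Galt→A 126, Vance→A 10, Ashby→C 105, Joliet→A 70, Sutton→C 72, Tring→A 70, Quay→A 175. Service 673; fixed 432; total 1105.
{A, B}: service 739 + fixed 407 = 1146
{A, B, C}: service 673 + fixed 626 = 1299
No other subset beats 952.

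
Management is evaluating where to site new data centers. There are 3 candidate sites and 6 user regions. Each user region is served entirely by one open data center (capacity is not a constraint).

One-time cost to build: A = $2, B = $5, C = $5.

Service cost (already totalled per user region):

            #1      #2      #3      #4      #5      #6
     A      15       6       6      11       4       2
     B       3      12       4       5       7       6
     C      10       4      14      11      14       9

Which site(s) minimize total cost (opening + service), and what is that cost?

For any fixed open set, each user region goes to its cheapest open site; total = fixed + service.
{A, B}: #1→B 3, #2→A 6, #3→B 4, #4→B 5, #5→A 4, #6→A 2. Service 24; fixed 7; total 31.
{A, B, C}: service 22 + fixed 12 = 34
{B, C}: service 29 + fixed 10 = 39
{A}: service 44 + fixed 2 = 46
No other subset beats 31.

Open A and B; minimum total cost 31.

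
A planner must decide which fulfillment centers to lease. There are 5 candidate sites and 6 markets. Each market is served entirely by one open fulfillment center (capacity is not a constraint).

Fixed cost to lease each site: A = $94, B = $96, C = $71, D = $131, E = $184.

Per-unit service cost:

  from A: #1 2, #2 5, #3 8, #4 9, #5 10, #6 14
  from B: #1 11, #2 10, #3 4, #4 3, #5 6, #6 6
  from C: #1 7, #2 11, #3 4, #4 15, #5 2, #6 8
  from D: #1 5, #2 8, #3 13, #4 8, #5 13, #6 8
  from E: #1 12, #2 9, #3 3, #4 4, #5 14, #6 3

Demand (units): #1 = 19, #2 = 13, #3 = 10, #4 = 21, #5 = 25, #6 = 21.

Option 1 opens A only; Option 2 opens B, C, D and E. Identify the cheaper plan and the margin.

Option 1: {A}: #1→A 2·19=38, #2→A 5·13=65, #3→A 8·10=80, #4→A 9·21=189, #5→A 10·25=250, #6→A 14·21=294. Service 916; fixed 94; total 1010.
Option 2: {B, C, D, E}: #1→D 5·19=95, #2→D 8·13=104, #3→E 3·10=30, #4→B 3·21=63, #5→C 2·25=50, #6→E 3·21=63. Service 405; fixed 482; total 887.
Difference: |1010 − 887| = 123.

Option 2 is cheaper by 123.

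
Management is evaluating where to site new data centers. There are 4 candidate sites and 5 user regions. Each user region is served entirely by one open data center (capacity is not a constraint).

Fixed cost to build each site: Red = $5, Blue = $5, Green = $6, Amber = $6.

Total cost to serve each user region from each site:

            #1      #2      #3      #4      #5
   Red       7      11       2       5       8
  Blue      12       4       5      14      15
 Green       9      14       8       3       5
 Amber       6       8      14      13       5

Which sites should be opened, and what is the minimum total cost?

Open Red and Blue; minimum total cost 36.

For any fixed open set, each user region goes to its cheapest open site; total = fixed + service.
{Red, Blue}: #1→Red 7, #2→Blue 4, #3→Red 2, #4→Red 5, #5→Red 8. Service 26; fixed 10; total 36.
{Red, Blue, Green}: service 21 + fixed 16 = 37
{Red, Amber}: #1→Amber 6, #2→Amber 8, #3→Red 2, #4→Red 5, #5→Amber 5. Service 26; fixed 11; total 37.
{Red, Blue, Green, Amber}: service 20 + fixed 22 = 42
No other subset beats 36.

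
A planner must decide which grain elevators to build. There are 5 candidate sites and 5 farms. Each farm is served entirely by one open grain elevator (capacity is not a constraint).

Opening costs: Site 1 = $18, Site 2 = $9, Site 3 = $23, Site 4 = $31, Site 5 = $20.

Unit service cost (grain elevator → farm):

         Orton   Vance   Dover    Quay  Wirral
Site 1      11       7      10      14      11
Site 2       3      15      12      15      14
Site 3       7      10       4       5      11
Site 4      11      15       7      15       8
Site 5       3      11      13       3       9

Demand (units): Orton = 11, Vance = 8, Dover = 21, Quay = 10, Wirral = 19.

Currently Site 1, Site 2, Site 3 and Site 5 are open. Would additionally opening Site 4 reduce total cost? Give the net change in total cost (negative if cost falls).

No — net change +12 (cost rises by 12).

Current service cost with {Site 1, Site 2, Site 3, Site 5}: 374.
Adding Site 4: each farm re-picks its cheapest; new service cost 355, saving 19.
Extra fixed cost: 31. Net change = 31 − 19 = 12.
(Totals: 444 → 456.)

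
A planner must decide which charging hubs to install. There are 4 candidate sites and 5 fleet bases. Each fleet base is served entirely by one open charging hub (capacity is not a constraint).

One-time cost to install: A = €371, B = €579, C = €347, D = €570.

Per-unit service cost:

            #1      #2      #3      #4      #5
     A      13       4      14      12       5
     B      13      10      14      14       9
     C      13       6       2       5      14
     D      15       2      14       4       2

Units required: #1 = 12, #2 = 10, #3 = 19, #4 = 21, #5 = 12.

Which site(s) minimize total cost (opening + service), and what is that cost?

For any fixed open set, each fleet base goes to its cheapest open site; total = fixed + service.
{C}: #1→C 13·12=156, #2→C 6·10=60, #3→C 2·19=38, #4→C 5·21=105, #5→C 14·12=168. Service 527; fixed 347; total 874.
{A, C}: service 399 + fixed 718 = 1117
{D}: #1→D 15·12=180, #2→D 2·10=20, #3→D 14·19=266, #4→D 4·21=84, #5→D 2·12=24. Service 574; fixed 570; total 1144.
{A, B, C, D}: service 322 + fixed 1867 = 2189
No other subset beats 874.

Open C only; minimum total cost 874.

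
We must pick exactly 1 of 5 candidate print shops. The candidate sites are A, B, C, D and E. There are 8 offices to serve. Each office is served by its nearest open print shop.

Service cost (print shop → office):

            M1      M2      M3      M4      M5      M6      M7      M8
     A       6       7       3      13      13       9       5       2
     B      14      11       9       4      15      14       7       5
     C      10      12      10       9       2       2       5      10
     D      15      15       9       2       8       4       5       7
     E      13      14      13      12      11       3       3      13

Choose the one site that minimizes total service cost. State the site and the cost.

Choose A only; total service cost 58.

With exactly 1 open, each office uses its cheapest among the chosen.
{A}: M1→A 6, M2→A 7, M3→A 3, M4→A 13, M5→A 13, M6→A 9, M7→A 5, M8→A 2. Service cost 58.
{C}: service cost 60
{D}: service cost 65
Among all 5 size-1 choices, {A} is lowest.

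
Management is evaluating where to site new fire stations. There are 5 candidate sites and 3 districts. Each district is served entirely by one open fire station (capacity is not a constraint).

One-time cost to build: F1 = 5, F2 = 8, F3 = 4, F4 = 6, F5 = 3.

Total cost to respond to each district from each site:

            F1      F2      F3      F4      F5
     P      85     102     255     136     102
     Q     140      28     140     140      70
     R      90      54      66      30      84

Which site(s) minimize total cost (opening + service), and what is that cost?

Open F1, F2 and F4; minimum total cost 162.

For any fixed open set, each district goes to its cheapest open site; total = fixed + service.
{F1, F2, F4}: P→F1 85, Q→F2 28, R→F4 30. Service 143; fixed 19; total 162.
{F1, F2, F4, F5}: service 143 + fixed 22 = 165
{F1, F2, F3, F4}: service 143 + fixed 23 = 166
{F1, F2, F3, F4, F5}: P→F1 85, Q→F2 28, R→F4 30. Service 143; fixed 26; total 169.
No other subset beats 162.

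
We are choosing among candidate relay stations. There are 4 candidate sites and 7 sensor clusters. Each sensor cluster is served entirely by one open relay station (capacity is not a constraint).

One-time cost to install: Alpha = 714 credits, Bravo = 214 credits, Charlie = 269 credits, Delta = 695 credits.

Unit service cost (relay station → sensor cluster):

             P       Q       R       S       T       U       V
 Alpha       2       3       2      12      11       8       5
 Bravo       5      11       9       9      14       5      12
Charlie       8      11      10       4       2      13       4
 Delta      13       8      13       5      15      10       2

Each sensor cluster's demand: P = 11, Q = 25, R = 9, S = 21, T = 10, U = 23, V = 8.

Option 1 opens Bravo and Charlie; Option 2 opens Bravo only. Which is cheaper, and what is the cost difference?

Option 1 is cheaper by 20.

Option 1: {Bravo, Charlie}: P→Bravo 5·11=55, Q→Bravo 11·25=275, R→Bravo 9·9=81, S→Charlie 4·21=84, T→Charlie 2·10=20, U→Bravo 5·23=115, V→Charlie 4·8=32. Service 662; fixed 483; total 1145.
Option 2: {Bravo}: P→Bravo 5·11=55, Q→Bravo 11·25=275, R→Bravo 9·9=81, S→Bravo 9·21=189, T→Bravo 14·10=140, U→Bravo 5·23=115, V→Bravo 12·8=96. Service 951; fixed 214; total 1165.
Difference: |1145 − 1165| = 20.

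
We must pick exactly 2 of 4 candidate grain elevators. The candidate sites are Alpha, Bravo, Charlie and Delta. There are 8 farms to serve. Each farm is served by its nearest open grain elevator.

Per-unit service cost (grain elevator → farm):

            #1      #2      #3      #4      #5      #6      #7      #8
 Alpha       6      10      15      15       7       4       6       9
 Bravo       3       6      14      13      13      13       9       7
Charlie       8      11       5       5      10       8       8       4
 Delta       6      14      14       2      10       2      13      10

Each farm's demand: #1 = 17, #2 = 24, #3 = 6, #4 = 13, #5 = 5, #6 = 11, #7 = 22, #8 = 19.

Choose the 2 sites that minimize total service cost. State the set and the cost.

Choose Bravo and Charlie; total service cost 680.

With exactly 2 open, each farm uses its cheapest among the chosen.
{Bravo, Charlie}: #1→Bravo 3·17=51, #2→Bravo 6·24=144, #3→Charlie 5·6=30, #4→Charlie 5·13=65, #5→Charlie 10·5=50, #6→Charlie 8·11=88, #7→Charlie 8·22=176, #8→Charlie 4·19=76. Service cost 680.
{Bravo, Delta}: service cost 708
{Alpha, Charlie}: service cost 724
Among all 6 size-2 choices, {Bravo, Charlie} is lowest.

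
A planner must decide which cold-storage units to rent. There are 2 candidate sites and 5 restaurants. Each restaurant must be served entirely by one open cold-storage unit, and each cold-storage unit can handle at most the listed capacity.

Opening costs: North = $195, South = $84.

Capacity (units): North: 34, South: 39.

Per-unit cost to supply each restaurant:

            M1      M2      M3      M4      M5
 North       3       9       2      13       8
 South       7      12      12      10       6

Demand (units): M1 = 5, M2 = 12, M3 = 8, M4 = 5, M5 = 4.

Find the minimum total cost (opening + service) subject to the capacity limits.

Minimum total cost: 431

Open {North}: M1→North 3·5=15, M2→North 9·12=108, M3→North 2·8=16, M4→North 13·5=65, M5→North 8·4=32.
Loads: North carries 34/34. Service 236; fixed 195; total 431.
Next best feasible plan costs 433.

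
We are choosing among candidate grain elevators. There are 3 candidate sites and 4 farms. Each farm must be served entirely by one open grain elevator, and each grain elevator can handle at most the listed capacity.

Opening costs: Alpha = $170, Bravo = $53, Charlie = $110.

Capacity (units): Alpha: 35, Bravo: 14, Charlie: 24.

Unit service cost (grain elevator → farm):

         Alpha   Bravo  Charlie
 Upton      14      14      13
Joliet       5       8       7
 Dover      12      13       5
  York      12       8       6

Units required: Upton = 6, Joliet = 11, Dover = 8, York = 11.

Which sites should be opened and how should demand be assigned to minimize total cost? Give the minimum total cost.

Minimum total cost: 494

Open {Bravo, Charlie}: Upton→Bravo 14·6=84, Joliet→Charlie 7·11=77, Dover→Bravo 13·8=104, York→Charlie 6·11=66.
Loads: Bravo carries 14/14, Charlie carries 22/24. Service 331; fixed 163; total 494.
Next best feasible plan costs 525.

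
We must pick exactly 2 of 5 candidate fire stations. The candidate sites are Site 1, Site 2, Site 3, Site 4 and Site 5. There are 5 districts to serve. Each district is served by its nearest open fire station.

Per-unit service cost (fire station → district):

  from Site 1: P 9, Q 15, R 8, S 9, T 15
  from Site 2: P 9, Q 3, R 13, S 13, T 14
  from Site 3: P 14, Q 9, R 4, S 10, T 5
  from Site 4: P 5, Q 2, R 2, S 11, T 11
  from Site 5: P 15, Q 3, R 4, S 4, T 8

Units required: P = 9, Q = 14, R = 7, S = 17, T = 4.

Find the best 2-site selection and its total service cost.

Choose Site 4 and Site 5; total service cost 187.

With exactly 2 open, each district uses its cheapest among the chosen.
{Site 4, Site 5}: P→Site 4 5·9=45, Q→Site 4 2·14=28, R→Site 4 2·7=14, S→Site 5 4·17=68, T→Site 5 8·4=32. Service cost 187.
{Site 1, Site 5}: service cost 251
{Site 2, Site 5}: service cost 251
Among all 10 size-2 choices, {Site 4, Site 5} is lowest.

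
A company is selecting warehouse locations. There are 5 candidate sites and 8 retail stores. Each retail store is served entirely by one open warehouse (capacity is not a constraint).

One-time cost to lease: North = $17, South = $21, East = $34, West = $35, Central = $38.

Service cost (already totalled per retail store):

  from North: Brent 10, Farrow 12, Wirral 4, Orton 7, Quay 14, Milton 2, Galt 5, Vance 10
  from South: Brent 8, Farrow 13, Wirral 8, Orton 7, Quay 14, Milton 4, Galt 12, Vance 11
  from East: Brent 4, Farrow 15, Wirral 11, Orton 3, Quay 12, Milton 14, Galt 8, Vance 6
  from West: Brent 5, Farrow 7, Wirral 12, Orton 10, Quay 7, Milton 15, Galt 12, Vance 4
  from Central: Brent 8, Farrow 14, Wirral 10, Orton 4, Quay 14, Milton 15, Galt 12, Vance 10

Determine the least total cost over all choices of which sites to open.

For any fixed open set, each retail store goes to its cheapest open site; total = fixed + service.
{North}: Brent→North 10, Farrow→North 12, Wirral→North 4, Orton→North 7, Quay→North 14, Milton→North 2, Galt→North 5, Vance→North 10. Service 64; fixed 17; total 81.
{North, West}: service 41 + fixed 52 = 93
{South}: Brent→South 8, Farrow→South 13, Wirral→South 8, Orton→South 7, Quay→South 14, Milton→South 4, Galt→South 12, Vance→South 11. Service 77; fixed 21; total 98.
{North, South, East, West, Central}: Brent→East 4, Farrow→West 7, Wirral→North 4, Orton→East 3, Quay→West 7, Milton→North 2, Galt→North 5, Vance→West 4. Service 36; fixed 145; total 181.
No other subset beats 81.

Minimum total cost: 81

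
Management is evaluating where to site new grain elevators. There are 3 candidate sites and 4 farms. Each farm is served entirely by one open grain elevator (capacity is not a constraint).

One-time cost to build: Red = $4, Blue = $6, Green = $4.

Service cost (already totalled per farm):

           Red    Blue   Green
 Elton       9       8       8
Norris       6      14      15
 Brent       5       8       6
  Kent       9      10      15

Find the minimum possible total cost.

Minimum total cost: 33

For any fixed open set, each farm goes to its cheapest open site; total = fixed + service.
{Red}: Elton→Red 9, Norris→Red 6, Brent→Red 5, Kent→Red 9. Service 29; fixed 4; total 33.
{Red, Green}: service 28 + fixed 8 = 36
{Red, Blue}: Elton→Blue 8, Norris→Red 6, Brent→Red 5, Kent→Red 9. Service 28; fixed 10; total 38.
{Red, Blue, Green}: service 28 + fixed 14 = 42
No other subset beats 33.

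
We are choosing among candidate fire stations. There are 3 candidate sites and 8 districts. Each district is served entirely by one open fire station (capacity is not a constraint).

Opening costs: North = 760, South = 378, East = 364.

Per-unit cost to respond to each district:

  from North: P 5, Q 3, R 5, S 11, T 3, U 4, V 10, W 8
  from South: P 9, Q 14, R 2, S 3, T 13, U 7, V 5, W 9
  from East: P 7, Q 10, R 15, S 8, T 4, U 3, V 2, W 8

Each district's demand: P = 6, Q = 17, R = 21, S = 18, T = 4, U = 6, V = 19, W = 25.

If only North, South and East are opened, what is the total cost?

Each district is assigned to its cheapest site among the open ones.
{North, South, East}: P→North 5·6=30, Q→North 3·17=51, R→South 2·21=42, S→South 3·18=54, T→North 3·4=12, U→East 3·6=18, V→East 2·19=38, W→North 8·25=200. Service 445; fixed 1502; total 1947.

Total cost: 1947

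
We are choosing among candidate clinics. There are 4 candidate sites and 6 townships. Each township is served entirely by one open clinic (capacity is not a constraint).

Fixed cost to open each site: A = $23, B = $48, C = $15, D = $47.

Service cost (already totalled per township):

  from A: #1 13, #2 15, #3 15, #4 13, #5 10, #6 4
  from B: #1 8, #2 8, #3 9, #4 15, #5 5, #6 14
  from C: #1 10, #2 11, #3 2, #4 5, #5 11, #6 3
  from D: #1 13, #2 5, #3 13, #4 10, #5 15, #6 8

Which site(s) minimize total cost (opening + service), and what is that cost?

For any fixed open set, each township goes to its cheapest open site; total = fixed + service.
{C}: #1→C 10, #2→C 11, #3→C 2, #4→C 5, #5→C 11, #6→C 3. Service 42; fixed 15; total 57.
{A, C}: #1→C 10, #2→C 11, #3→C 2, #4→C 5, #5→A 10, #6→C 3. Service 41; fixed 38; total 79.
{A}: #1→A 13, #2→A 15, #3→A 15, #4→A 13, #5→A 10, #6→A 4. Service 70; fixed 23; total 93.
{A, B, C, D}: #1→B 8, #2→D 5, #3→C 2, #4→C 5, #5→B 5, #6→C 3. Service 28; fixed 133; total 161.
No other subset beats 57.

Open C only; minimum total cost 57.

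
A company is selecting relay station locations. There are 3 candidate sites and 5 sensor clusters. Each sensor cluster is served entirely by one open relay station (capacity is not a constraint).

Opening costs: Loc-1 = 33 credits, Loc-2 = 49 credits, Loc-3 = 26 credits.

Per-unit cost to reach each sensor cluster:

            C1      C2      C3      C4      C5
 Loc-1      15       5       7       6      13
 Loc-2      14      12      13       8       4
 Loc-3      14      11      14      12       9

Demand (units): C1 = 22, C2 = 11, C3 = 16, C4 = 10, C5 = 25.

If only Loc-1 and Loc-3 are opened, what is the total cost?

Total cost: 819

Each sensor cluster is assigned to its cheapest site among the open ones.
{Loc-1, Loc-3}: C1→Loc-3 14·22=308, C2→Loc-1 5·11=55, C3→Loc-1 7·16=112, C4→Loc-1 6·10=60, C5→Loc-3 9·25=225. Service 760; fixed 59; total 819.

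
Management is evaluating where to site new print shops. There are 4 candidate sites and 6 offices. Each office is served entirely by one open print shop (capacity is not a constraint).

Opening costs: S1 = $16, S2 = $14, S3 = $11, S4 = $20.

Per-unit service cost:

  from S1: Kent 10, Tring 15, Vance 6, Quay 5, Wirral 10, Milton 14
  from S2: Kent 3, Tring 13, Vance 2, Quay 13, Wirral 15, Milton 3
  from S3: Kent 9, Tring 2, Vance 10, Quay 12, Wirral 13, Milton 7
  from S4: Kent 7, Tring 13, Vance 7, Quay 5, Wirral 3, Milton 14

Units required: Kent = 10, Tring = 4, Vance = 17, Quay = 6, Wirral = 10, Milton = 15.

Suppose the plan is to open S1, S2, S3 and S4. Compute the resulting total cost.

Each office is assigned to its cheapest site among the open ones.
{S1, S2, S3, S4}: Kent→S2 3·10=30, Tring→S3 2·4=8, Vance→S2 2·17=34, Quay→S1 5·6=30, Wirral→S4 3·10=30, Milton→S2 3·15=45. Service 177; fixed 61; total 238.

Total cost: 238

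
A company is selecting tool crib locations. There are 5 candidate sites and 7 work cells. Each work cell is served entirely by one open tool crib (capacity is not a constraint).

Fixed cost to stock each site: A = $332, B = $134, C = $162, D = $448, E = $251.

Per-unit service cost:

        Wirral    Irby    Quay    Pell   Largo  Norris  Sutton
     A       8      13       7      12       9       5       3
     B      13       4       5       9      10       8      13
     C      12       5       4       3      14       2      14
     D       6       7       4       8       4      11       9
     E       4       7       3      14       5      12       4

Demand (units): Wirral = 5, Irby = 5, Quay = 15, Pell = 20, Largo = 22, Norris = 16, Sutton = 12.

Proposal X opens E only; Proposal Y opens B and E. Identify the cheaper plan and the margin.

Proposal Y is cheaper by 45.

Proposal X: {E}: Wirral→E 4·5=20, Irby→E 7·5=35, Quay→E 3·15=45, Pell→E 14·20=280, Largo→E 5·22=110, Norris→E 12·16=192, Sutton→E 4·12=48. Service 730; fixed 251; total 981.
Proposal Y: {B, E}: Wirral→E 4·5=20, Irby→B 4·5=20, Quay→E 3·15=45, Pell→B 9·20=180, Largo→E 5·22=110, Norris→B 8·16=128, Sutton→E 4·12=48. Service 551; fixed 385; total 936.
Difference: |981 − 936| = 45.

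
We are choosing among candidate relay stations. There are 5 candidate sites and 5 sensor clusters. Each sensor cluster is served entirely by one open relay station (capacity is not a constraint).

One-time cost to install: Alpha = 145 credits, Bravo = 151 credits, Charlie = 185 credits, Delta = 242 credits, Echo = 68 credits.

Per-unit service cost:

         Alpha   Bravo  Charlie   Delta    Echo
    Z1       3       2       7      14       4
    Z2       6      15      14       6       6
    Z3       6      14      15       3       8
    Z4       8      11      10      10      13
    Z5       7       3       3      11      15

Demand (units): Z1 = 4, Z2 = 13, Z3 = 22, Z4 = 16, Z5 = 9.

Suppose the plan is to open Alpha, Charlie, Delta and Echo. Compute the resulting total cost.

Each sensor cluster is assigned to its cheapest site among the open ones.
{Alpha, Charlie, Delta, Echo}: Z1→Alpha 3·4=12, Z2→Alpha 6·13=78, Z3→Delta 3·22=66, Z4→Alpha 8·16=128, Z5→Charlie 3·9=27. Service 311; fixed 640; total 951.

Total cost: 951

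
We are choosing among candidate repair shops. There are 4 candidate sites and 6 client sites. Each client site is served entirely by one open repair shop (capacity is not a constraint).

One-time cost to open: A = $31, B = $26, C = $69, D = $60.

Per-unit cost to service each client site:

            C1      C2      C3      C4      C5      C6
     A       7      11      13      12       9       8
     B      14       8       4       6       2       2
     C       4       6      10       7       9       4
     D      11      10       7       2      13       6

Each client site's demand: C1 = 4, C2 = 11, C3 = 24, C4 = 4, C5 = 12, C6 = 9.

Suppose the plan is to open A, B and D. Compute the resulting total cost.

Total cost: 379

Each client site is assigned to its cheapest site among the open ones.
{A, B, D}: C1→A 7·4=28, C2→B 8·11=88, C3→B 4·24=96, C4→D 2·4=8, C5→B 2·12=24, C6→B 2·9=18. Service 262; fixed 117; total 379.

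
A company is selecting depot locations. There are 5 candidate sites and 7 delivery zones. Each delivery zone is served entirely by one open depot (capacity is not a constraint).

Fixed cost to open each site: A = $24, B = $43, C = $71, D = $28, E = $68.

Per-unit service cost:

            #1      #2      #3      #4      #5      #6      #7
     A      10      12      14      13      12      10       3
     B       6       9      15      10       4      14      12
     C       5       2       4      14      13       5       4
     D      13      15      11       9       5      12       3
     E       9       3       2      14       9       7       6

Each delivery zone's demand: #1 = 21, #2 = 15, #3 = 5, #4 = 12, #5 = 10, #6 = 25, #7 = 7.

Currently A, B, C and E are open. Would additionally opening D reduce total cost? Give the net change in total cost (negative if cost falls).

No — net change +16 (cost rises by 16).

Current service cost with {A, B, C, E}: 451.
Adding D: each delivery zone re-picks its cheapest; new service cost 439, saving 12.
Extra fixed cost: 28. Net change = 28 − 12 = 16.
(Totals: 657 → 673.)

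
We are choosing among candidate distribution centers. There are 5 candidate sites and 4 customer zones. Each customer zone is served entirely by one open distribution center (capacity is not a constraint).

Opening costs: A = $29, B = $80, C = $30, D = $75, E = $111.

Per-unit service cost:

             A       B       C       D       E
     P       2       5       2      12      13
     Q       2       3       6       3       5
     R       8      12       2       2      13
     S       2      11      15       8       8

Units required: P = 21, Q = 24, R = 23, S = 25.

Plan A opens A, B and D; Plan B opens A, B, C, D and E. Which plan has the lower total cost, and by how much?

Plan A is cheaper by 141.

Plan A: {A, B, D}: P→A 2·21=42, Q→A 2·24=48, R→D 2·23=46, S→A 2·25=50. Service 186; fixed 184; total 370.
Plan B: {A, B, C, D, E}: P→A 2·21=42, Q→A 2·24=48, R→C 2·23=46, S→A 2·25=50. Service 186; fixed 325; total 511.
Difference: |370 − 511| = 141.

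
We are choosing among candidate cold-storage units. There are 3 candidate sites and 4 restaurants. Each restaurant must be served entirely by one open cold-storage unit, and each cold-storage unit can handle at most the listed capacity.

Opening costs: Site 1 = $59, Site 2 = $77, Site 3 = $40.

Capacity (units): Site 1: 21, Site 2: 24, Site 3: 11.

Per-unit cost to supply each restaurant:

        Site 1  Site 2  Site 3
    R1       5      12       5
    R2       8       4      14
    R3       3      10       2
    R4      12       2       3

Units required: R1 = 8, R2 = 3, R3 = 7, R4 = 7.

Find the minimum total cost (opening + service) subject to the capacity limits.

Minimum total cost: 205

Open {Site 1, Site 3}: R1→Site 1 5·8=40, R2→Site 1 8·3=24, R3→Site 1 3·7=21, R4→Site 3 3·7=21.
Loads: Site 1 carries 18/21, Site 3 carries 7/11. Service 106; fixed 99; total 205.
Next best feasible plan costs 223.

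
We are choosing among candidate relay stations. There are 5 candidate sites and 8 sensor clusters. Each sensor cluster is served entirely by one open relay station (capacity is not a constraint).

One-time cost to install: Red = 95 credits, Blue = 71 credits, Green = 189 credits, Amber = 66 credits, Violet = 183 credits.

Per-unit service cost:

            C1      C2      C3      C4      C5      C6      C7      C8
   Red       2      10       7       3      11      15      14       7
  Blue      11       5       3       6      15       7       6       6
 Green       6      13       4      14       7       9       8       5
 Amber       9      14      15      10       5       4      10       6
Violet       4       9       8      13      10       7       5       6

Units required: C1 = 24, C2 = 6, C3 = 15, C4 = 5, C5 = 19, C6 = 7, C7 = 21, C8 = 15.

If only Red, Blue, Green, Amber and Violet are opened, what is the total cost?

Total cost: 1045

Each sensor cluster is assigned to its cheapest site among the open ones.
{Red, Blue, Green, Amber, Violet}: C1→Red 2·24=48, C2→Blue 5·6=30, C3→Blue 3·15=45, C4→Red 3·5=15, C5→Amber 5·19=95, C6→Amber 4·7=28, C7→Violet 5·21=105, C8→Green 5·15=75. Service 441; fixed 604; total 1045.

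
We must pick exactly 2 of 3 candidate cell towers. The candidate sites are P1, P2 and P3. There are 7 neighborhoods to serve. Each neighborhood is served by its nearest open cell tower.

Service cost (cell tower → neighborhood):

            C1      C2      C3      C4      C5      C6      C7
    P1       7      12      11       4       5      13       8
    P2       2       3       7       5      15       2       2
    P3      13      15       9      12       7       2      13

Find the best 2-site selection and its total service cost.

Choose P1 and P2; total service cost 25.

With exactly 2 open, each neighborhood uses its cheapest among the chosen.
{P1, P2}: C1→P2 2, C2→P2 3, C3→P2 7, C4→P1 4, C5→P1 5, C6→P2 2, C7→P2 2. Service cost 25.
{P2, P3}: service cost 28
{P1, P3}: service cost 47
Among all 3 size-2 choices, {P1, P2} is lowest.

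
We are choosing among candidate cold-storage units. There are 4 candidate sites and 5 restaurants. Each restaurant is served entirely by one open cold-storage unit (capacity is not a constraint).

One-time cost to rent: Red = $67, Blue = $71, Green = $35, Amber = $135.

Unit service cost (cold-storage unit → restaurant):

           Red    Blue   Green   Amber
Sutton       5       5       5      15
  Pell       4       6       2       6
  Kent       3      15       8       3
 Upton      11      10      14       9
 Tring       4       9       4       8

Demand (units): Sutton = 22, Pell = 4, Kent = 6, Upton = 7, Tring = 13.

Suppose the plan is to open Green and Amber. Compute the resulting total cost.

Each restaurant is assigned to its cheapest site among the open ones.
{Green, Amber}: Sutton→Green 5·22=110, Pell→Green 2·4=8, Kent→Amber 3·6=18, Upton→Amber 9·7=63, Tring→Green 4·13=52. Service 251; fixed 170; total 421.

Total cost: 421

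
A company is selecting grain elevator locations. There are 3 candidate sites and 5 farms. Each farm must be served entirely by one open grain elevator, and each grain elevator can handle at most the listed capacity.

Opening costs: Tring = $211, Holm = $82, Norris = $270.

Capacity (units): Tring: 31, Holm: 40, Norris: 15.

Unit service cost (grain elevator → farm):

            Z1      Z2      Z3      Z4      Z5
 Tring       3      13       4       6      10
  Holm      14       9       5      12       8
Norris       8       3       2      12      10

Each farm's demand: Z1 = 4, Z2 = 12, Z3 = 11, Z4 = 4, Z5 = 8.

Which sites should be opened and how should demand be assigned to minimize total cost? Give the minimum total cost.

Open {Holm}: Z1→Holm 14·4=56, Z2→Holm 9·12=108, Z3→Holm 5·11=55, Z4→Holm 12·4=48, Z5→Holm 8·8=64.
Loads: Holm carries 39/40. Service 331; fixed 82; total 413.
Next best feasible plan costs 545.

Minimum total cost: 413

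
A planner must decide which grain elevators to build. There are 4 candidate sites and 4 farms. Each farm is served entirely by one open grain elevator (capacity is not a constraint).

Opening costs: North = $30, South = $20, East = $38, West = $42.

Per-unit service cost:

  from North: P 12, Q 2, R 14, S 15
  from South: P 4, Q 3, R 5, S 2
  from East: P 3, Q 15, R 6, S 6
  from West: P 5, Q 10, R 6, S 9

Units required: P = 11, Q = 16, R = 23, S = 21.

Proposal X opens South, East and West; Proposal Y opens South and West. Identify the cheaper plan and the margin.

Proposal Y is cheaper by 27.

Proposal X: {South, East, West}: P→East 3·11=33, Q→South 3·16=48, R→South 5·23=115, S→South 2·21=42. Service 238; fixed 100; total 338.
Proposal Y: {South, West}: P→South 4·11=44, Q→South 3·16=48, R→South 5·23=115, S→South 2·21=42. Service 249; fixed 62; total 311.
Difference: |338 − 311| = 27.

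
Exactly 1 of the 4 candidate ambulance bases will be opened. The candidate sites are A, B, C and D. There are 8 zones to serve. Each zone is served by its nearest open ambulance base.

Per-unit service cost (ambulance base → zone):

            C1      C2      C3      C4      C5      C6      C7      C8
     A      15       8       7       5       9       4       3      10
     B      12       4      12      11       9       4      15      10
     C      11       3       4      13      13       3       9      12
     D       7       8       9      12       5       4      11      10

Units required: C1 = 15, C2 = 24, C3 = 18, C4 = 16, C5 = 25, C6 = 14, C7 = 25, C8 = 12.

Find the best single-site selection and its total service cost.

Choose A only; total service cost 1099.

With exactly 1 open, each zone uses its cheapest among the chosen.
{A}: C1→A 15·15=225, C2→A 8·24=192, C3→A 7·18=126, C4→A 5·16=80, C5→A 9·25=225, C6→A 4·14=56, C7→A 3·25=75, C8→A 10·12=120. Service cost 1099.
{D}: service cost 1227
{C}: service cost 1253
Among all 4 size-1 choices, {A} is lowest.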